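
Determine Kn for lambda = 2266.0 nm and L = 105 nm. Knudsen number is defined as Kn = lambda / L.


Knudsen number Kn = lambda / L
Kn = 2266.0 / 105
Kn = 21.581

21.581


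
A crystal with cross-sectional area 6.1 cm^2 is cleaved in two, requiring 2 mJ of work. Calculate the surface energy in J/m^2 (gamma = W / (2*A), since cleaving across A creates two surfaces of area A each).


Convert: A = 6.1 cm^2 = 0.00061 m^2, W = 2 mJ = 0.002 J
Cleaving exposes two faces of area A, so total new surface = 2*A and gamma = W / (2*A)
gamma = 0.002 / (2 * 0.00061)
gamma = 1.639 J/m^2

1.639


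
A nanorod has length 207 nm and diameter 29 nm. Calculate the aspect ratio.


Aspect ratio AR = length / diameter
AR = 207 / 29
AR = 7.14

7.14


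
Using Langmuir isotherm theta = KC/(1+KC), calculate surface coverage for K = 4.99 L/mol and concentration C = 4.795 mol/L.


Langmuir isotherm: theta = K*C / (1 + K*C)
K*C = 4.99 * 4.795 = 23.92705
theta = 23.92705 / (1 + 23.92705) = 23.92705 / 24.92705
theta = 0.9599

0.9599


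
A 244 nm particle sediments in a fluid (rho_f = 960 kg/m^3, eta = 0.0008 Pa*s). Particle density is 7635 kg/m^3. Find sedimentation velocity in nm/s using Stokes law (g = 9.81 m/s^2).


Radius R = 244/2 nm = 1.22e-07 m
Density difference = 7635 - 960 = 6675 kg/m^3
v = 2 * R^2 * (rho_p - rho_f) * g / (9 * eta)
v = 2 * (1.22e-07)^2 * 6675 * 9.81 / (9 * 0.0008)
v = 2.70731e-07 m/s = 270.7307 nm/s

270.7307


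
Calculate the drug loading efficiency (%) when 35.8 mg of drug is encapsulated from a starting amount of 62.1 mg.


Drug loading efficiency = (drug loaded / drug initial) * 100
DLE = 35.8 / 62.1 * 100
DLE = 0.5765 * 100
DLE = 57.65%

57.65


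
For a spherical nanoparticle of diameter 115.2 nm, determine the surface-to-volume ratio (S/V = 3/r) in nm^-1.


Radius r = 115.2/2 = 57.6 nm
S/V = 3 / r = 3 / 57.6
S/V = 0.0521 nm^-1

0.0521


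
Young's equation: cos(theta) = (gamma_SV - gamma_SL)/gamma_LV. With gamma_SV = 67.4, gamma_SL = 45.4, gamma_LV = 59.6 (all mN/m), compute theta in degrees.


cos(theta) = (gamma_SV - gamma_SL) / gamma_LV
cos(theta) = (67.4 - 45.4) / 59.6
cos(theta) = 0.369128
theta = arccos(0.369128) = 68.34 degrees

68.34


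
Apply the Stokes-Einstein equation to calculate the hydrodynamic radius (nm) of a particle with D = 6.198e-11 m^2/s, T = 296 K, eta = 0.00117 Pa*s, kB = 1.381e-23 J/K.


Stokes-Einstein: R = kB*T / (6*pi*eta*D)
R = 1.381e-23 * 296 / (6 * pi * 0.00117 * 6.198e-11)
R = 2.99052e-09 m = 2.99 nm

2.99


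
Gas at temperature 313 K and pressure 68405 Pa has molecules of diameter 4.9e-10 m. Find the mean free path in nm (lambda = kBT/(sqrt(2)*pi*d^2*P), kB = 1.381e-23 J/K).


Mean free path: lambda = kB*T / (sqrt(2) * pi * d^2 * P)
lambda = 1.381e-23 * 313 / (sqrt(2) * pi * (4.9e-10)^2 * 68405)
lambda = 5.9237e-08 m
lambda = 59.24 nm

59.24


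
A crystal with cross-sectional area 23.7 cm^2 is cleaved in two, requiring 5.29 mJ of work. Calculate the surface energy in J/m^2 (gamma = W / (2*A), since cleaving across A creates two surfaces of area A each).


Convert: A = 23.7 cm^2 = 0.00237 m^2, W = 5.29 mJ = 0.00529 J
Cleaving exposes two faces of area A, so total new surface = 2*A and gamma = W / (2*A)
gamma = 0.00529 / (2 * 0.00237)
gamma = 1.116 J/m^2

1.116


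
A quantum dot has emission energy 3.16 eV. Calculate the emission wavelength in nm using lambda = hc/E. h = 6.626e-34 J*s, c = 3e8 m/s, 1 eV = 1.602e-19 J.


Convert energy: E = 3.16 eV = 3.16 * 1.602e-19 = 5.06232e-19 J
lambda = h*c / E = 6.626e-34 * 3e8 / 5.06232e-19
lambda = 3.92666e-07 m = 392.7 nm

392.7


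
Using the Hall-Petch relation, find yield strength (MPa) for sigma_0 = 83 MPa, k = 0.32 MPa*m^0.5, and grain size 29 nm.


d = 29 nm = 2.9e-08 m
sqrt(d) = 0.0001702939
Hall-Petch contribution = k / sqrt(d) = 0.32 / 0.0001702939 = 1879.1 MPa
sigma = sigma_0 + k/sqrt(d) = 83 + 1879.1 = 1962.1 MPa

1962.1


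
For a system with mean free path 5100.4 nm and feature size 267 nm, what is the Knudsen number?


Knudsen number Kn = lambda / L
Kn = 5100.4 / 267
Kn = 19.1026

19.1026


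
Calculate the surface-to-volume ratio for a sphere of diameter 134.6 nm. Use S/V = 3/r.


Radius r = 134.6/2 = 67.3 nm
S/V = 3 / r = 3 / 67.3
S/V = 0.0446 nm^-1

0.0446


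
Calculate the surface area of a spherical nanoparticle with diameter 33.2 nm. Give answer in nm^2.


Radius r = 33.2/2 = 16.6 nm
Surface area SA = 4 * pi * r^2
SA = 4 * pi * (16.6)^2
SA = 3462.79 nm^2

3462.79


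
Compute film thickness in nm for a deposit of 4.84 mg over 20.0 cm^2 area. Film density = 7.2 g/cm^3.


Convert: m = 4.84 mg = 4.8400e-06 kg, A = 20.0 cm^2 = 2.0000e-03 m^2, rho = 7.2 g/cm^3 = 7200 kg/m^3
t = m / (A * rho)
t = 4.8400e-06 / (2.0000e-03 * 7200)
t = 3.3611e-07 m = 336.1 nm

336.1


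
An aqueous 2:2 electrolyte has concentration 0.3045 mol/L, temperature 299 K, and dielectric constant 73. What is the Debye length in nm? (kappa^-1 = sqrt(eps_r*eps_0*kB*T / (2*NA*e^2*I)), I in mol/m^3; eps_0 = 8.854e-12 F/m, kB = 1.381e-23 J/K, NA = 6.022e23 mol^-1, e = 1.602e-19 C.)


Ionic strength I = 0.3045 * 2^2 * 1000 = 1218 mol/m^3
kappa^-1 = sqrt(73 * 8.854e-12 * 1.381e-23 * 299 / (2 * 6.022e23 * (1.602e-19)^2 * 1218))
kappa^-1 = 0.266 nm

0.266


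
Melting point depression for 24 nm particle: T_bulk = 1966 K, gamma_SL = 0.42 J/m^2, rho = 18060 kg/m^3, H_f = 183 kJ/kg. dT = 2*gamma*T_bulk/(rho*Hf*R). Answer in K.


Radius R = 24/2 = 12 nm = 1.2e-08 m
Convert H_f = 183 kJ/kg = 183000 J/kg
dT = 2 * gamma_SL * T_bulk / (rho * H_f * R)
dT = 2 * 0.42 * 1966 / (18060 * 183000 * 1.2e-08)
dT = 41.6 K

41.6


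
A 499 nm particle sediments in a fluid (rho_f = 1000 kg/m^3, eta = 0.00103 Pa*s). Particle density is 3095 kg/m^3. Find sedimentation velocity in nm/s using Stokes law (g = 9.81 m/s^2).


Radius R = 499/2 nm = 2.495e-07 m
Density difference = 3095 - 1000 = 2095 kg/m^3
v = 2 * R^2 * (rho_p - rho_f) * g / (9 * eta)
v = 2 * (2.495e-07)^2 * 2095 * 9.81 / (9 * 0.00103)
v = 2.76022e-07 m/s = 276.0224 nm/s

276.0224


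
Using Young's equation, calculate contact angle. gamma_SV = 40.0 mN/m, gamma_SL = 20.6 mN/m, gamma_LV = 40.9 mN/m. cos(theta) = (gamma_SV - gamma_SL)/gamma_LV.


cos(theta) = (gamma_SV - gamma_SL) / gamma_LV
cos(theta) = (40.0 - 20.6) / 40.9
cos(theta) = 0.474328
theta = arccos(0.474328) = 61.68 degrees

61.68


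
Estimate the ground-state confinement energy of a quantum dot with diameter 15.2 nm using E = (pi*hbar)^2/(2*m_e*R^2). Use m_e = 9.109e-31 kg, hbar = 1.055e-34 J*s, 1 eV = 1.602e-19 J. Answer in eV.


Radius R = 15.2/2 = 7.6 nm = 7.6e-09 m
E = (pi * 1.055e-34)^2 / (2 * 9.109e-31 * (7.6e-09)^2)
E(J) = 1.04394e-21
E = E(J) / 1.602e-19 = 0.0065 eV

0.0065


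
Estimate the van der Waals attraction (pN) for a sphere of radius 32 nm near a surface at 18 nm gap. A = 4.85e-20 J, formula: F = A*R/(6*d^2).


Convert to SI: R = 32 nm = 3.2e-08 m, d = 18 nm = 1.8e-08 m
F = A * R / (6 * d^2)
F = 4.85e-20 * 3.2e-08 / (6 * (1.8e-08)^2)
F = 7.98354e-13 N = 0.798 pN

0.798


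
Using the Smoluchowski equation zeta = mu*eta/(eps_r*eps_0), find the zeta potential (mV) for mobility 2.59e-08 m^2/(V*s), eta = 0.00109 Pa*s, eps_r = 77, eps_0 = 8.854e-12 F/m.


Smoluchowski equation: zeta = mu * eta / (eps_r * eps_0)
zeta = 2.59e-08 * 0.00109 / (77 * 8.854e-12)
zeta = 0.041409 V = 41.41 mV

41.41


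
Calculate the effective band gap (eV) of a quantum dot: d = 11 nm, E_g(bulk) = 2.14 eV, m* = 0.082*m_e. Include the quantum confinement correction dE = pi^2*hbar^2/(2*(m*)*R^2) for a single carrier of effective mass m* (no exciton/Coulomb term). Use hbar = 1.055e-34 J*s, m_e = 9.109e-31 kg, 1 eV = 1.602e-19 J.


Radius R = 11/2 nm = 5.5e-09 m
Confinement energy dE = pi^2 * hbar^2 / (2 * m_eff * m_e * R^2)
dE = pi^2 * (1.055e-34)^2 / (2 * 0.082 * 9.109e-31 * (5.5e-09)^2) J, divided by 1.602e-19 J/eV
dE = 0.1517 eV
Total band gap = E_g(bulk) + dE = 2.14 + 0.1517 = 2.2917 eV

2.2917


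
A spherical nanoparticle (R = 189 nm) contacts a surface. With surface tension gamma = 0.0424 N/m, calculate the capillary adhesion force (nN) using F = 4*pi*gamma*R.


Convert radius: R = 189 nm = 1.89e-07 m
F = 4 * pi * gamma * R
F = 4 * pi * 0.0424 * 1.89e-07
F = 1.00702e-07 N = 100.7019 nN

100.7019


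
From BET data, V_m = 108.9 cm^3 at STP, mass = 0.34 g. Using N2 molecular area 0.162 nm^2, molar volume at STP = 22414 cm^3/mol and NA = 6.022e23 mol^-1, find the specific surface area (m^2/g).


Number of moles in monolayer = V_m / 22414 = 108.9 / 22414 = 0.00485857
Number of molecules = moles * NA = 0.00485857 * 6.022e23
SA = molecules * sigma / mass
SA = (108.9 / 22414) * 6.022e23 * 0.162e-18 / 0.34
SA = 1394.1 m^2/g

1394.1


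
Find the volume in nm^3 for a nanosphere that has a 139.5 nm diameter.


Radius r = 139.5/2 = 69.75 nm
Volume V = (4/3) * pi * r^3
V = (4/3) * pi * (69.75)^3
V = 1421416.15 nm^3

1421416.15


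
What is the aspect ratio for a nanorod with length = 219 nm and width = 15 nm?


Aspect ratio AR = length / diameter
AR = 219 / 15
AR = 14.6

14.6


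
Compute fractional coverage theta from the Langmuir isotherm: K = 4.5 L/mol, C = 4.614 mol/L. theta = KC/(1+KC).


Langmuir isotherm: theta = K*C / (1 + K*C)
K*C = 4.5 * 4.614 = 20.763
theta = 20.763 / (1 + 20.763) = 20.763 / 21.763
theta = 0.9541

0.9541


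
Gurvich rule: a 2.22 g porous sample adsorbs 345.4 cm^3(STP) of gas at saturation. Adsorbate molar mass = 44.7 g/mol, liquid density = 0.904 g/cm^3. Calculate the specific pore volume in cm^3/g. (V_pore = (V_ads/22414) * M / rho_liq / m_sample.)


Moles adsorbed n = V_ads / 22414 = 345.4 / 22414 = 1.541001e-02 mol
Liquid volume V_liq = n * M / rho_liq = 1.541001e-02 * 44.7 / 0.904 = 0.76198 cm^3
Specific pore volume V_pore = V_liq / m_sample = 0.76198 / 2.22
V_pore = 0.3432 cm^3/g

0.3432


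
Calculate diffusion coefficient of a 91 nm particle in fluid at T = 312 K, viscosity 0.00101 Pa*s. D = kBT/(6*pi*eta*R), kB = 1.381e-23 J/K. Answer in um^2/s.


Radius R = 91/2 = 45.5 nm = 4.55e-08 m
D = kB*T / (6*pi*eta*R)
D = 1.381e-23 * 312 / (6 * pi * 0.00101 * 4.55e-08)
D = 4.9741e-12 m^2/s = 4.974 um^2/s

4.974


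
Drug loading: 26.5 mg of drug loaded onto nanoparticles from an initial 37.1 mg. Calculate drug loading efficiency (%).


Drug loading efficiency = (drug loaded / drug initial) * 100
DLE = 26.5 / 37.1 * 100
DLE = 0.7143 * 100
DLE = 71.43%

71.43


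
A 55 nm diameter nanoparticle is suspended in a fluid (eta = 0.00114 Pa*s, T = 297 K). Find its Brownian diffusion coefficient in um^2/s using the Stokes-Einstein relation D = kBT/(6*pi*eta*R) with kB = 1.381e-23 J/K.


Radius R = 55/2 = 27.5 nm = 2.75e-08 m
D = kB*T / (6*pi*eta*R)
D = 1.381e-23 * 297 / (6 * pi * 0.00114 * 2.75e-08)
D = 6.94083e-12 m^2/s = 6.941 um^2/s

6.941


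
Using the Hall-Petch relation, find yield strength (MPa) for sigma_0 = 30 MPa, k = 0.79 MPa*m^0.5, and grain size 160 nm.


d = 160 nm = 1.6e-07 m
sqrt(d) = 0.0004
Hall-Petch contribution = k / sqrt(d) = 0.79 / 0.0004 = 1975.0 MPa
sigma = sigma_0 + k/sqrt(d) = 30 + 1975.0 = 2005.0 MPa

2005.0


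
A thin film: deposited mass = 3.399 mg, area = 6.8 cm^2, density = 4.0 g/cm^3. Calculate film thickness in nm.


Convert: m = 3.399 mg = 3.3990e-06 kg, A = 6.8 cm^2 = 6.8000e-04 m^2, rho = 4.0 g/cm^3 = 4000 kg/m^3
t = m / (A * rho)
t = 3.3990e-06 / (6.8000e-04 * 4000)
t = 1.2496e-06 m = 1249.6 nm

1249.6


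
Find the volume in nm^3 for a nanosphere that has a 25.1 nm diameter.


Radius r = 25.1/2 = 12.55 nm
Volume V = (4/3) * pi * r^3
V = (4/3) * pi * (12.55)^3
V = 8279.8 nm^3

8279.8


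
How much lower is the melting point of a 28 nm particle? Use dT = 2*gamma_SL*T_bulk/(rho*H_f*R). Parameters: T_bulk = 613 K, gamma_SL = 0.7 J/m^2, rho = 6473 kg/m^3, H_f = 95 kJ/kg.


Radius R = 28/2 = 14 nm = 1.4e-08 m
Convert H_f = 95 kJ/kg = 95000 J/kg
dT = 2 * gamma_SL * T_bulk / (rho * H_f * R)
dT = 2 * 0.7 * 613 / (6473 * 95000 * 1.4e-08)
dT = 99.7 K

99.7


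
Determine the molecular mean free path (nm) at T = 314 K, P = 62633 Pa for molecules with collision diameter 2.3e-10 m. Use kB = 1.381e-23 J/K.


Mean free path: lambda = kB*T / (sqrt(2) * pi * d^2 * P)
lambda = 1.381e-23 * 314 / (sqrt(2) * pi * (2.3e-10)^2 * 62633)
lambda = 2.94577e-07 m
lambda = 294.58 nm

294.58


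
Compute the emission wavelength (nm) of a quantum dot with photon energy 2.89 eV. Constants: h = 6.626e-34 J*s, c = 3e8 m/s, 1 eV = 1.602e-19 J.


Convert energy: E = 2.89 eV = 2.89 * 1.602e-19 = 4.62978e-19 J
lambda = h*c / E = 6.626e-34 * 3e8 / 4.62978e-19
lambda = 4.29351e-07 m = 429.4 nm

429.4


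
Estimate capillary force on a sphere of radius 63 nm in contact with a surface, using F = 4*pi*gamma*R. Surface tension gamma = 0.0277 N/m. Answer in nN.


Convert radius: R = 63 nm = 6.3e-08 m
F = 4 * pi * gamma * R
F = 4 * pi * 0.0277 * 6.3e-08
F = 2.19296e-08 N = 21.9296 nN

21.9296


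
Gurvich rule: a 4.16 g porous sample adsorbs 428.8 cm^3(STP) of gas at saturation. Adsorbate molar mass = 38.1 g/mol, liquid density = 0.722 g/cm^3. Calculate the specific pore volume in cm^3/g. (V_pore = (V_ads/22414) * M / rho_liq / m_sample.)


Moles adsorbed n = V_ads / 22414 = 428.8 / 22414 = 1.913090e-02 mol
Liquid volume V_liq = n * M / rho_liq = 1.913090e-02 * 38.1 / 0.722 = 1.00954 cm^3
Specific pore volume V_pore = V_liq / m_sample = 1.00954 / 4.16
V_pore = 0.2427 cm^3/g

0.2427


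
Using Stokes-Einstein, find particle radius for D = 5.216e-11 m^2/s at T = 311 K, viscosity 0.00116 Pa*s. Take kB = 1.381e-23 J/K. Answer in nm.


Stokes-Einstein: R = kB*T / (6*pi*eta*D)
R = 1.381e-23 * 311 / (6 * pi * 0.00116 * 5.216e-11)
R = 3.7658e-09 m = 3.77 nm

3.77


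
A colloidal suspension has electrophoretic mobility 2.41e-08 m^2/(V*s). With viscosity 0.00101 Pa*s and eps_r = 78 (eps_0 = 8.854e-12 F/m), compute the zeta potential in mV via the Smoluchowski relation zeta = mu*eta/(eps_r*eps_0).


Smoluchowski equation: zeta = mu * eta / (eps_r * eps_0)
zeta = 2.41e-08 * 0.00101 / (78 * 8.854e-12)
zeta = 0.035246 V = 35.25 mV

35.25


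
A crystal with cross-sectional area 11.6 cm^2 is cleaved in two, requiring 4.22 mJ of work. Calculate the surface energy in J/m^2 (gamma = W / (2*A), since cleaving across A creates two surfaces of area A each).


Convert: A = 11.6 cm^2 = 0.00116 m^2, W = 4.22 mJ = 0.00422 J
Cleaving exposes two faces of area A, so total new surface = 2*A and gamma = W / (2*A)
gamma = 0.00422 / (2 * 0.00116)
gamma = 1.819 J/m^2

1.819


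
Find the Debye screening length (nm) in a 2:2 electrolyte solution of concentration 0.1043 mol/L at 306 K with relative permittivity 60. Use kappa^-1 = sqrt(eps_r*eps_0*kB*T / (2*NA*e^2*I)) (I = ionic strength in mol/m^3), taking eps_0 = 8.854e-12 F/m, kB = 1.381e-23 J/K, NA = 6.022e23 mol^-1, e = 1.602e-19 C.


Ionic strength I = 0.1043 * 2^2 * 1000 = 417.2 mol/m^3
kappa^-1 = sqrt(60 * 8.854e-12 * 1.381e-23 * 306 / (2 * 6.022e23 * (1.602e-19)^2 * 417.2))
kappa^-1 = 0.417 nm

0.417


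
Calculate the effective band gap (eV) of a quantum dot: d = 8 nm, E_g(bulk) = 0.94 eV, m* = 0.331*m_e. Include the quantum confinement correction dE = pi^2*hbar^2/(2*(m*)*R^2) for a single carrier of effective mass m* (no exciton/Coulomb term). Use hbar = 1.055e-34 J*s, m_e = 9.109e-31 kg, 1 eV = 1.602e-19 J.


Radius R = 8/2 nm = 4e-09 m
Confinement energy dE = pi^2 * hbar^2 / (2 * m_eff * m_e * R^2)
dE = pi^2 * (1.055e-34)^2 / (2 * 0.331 * 9.109e-31 * (4e-09)^2) J, divided by 1.602e-19 J/eV
dE = 0.0711 eV
Total band gap = E_g(bulk) + dE = 0.94 + 0.0711 = 1.0111 eV

1.0111


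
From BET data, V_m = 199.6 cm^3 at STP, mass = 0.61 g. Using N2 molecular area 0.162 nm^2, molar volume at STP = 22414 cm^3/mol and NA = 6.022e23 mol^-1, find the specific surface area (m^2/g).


Number of moles in monolayer = V_m / 22414 = 199.6 / 22414 = 0.00890515
Number of molecules = moles * NA = 0.00890515 * 6.022e23
SA = molecules * sigma / mass
SA = (199.6 / 22414) * 6.022e23 * 0.162e-18 / 0.61
SA = 1424.2 m^2/g

1424.2


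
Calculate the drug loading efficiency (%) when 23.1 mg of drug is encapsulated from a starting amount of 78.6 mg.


Drug loading efficiency = (drug loaded / drug initial) * 100
DLE = 23.1 / 78.6 * 100
DLE = 0.2939 * 100
DLE = 29.39%

29.39


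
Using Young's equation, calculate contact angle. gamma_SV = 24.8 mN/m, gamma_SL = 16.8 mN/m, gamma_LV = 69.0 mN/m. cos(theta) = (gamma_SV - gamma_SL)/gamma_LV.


cos(theta) = (gamma_SV - gamma_SL) / gamma_LV
cos(theta) = (24.8 - 16.8) / 69.0
cos(theta) = 0.115942
theta = arccos(0.115942) = 83.34 degrees

83.34


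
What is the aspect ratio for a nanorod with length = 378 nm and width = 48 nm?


Aspect ratio AR = length / diameter
AR = 378 / 48
AR = 7.88

7.88


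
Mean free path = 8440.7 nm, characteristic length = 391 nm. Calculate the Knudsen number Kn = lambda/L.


Knudsen number Kn = lambda / L
Kn = 8440.7 / 391
Kn = 21.5875

21.5875


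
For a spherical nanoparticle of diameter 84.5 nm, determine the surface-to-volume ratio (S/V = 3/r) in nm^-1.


Radius r = 84.5/2 = 42.25 nm
S/V = 3 / r = 3 / 42.25
S/V = 0.071 nm^-1

0.071


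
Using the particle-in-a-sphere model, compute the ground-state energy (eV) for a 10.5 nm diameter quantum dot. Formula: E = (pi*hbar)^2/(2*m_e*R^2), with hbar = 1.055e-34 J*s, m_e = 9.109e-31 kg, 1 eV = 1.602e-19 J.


Radius R = 10.5/2 = 5.25 nm = 5.25e-09 m
E = (pi * 1.055e-34)^2 / (2 * 9.109e-31 * (5.25e-09)^2)
E(J) = 2.18769e-21
E = E(J) / 1.602e-19 = 0.0137 eV

0.0137


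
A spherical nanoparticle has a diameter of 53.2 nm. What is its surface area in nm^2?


Radius r = 53.2/2 = 26.6 nm
Surface area SA = 4 * pi * r^2
SA = 4 * pi * (26.6)^2
SA = 8891.46 nm^2

8891.46


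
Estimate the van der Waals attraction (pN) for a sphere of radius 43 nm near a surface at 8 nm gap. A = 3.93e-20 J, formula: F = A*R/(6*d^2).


Convert to SI: R = 43 nm = 4.3e-08 m, d = 8 nm = 8e-09 m
F = A * R / (6 * d^2)
F = 3.93e-20 * 4.3e-08 / (6 * (8e-09)^2)
F = 4.40078e-12 N = 4.401 pN

4.401


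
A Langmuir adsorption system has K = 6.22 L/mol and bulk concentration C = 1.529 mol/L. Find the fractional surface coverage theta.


Langmuir isotherm: theta = K*C / (1 + K*C)
K*C = 6.22 * 1.529 = 9.51038
theta = 9.51038 / (1 + 9.51038) = 9.51038 / 10.51038
theta = 0.9049

0.9049


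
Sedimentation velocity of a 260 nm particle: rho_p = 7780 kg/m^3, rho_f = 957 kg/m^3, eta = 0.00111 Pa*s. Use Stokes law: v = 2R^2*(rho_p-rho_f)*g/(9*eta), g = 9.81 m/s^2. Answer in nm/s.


Radius R = 260/2 nm = 1.3e-07 m
Density difference = 7780 - 957 = 6823 kg/m^3
v = 2 * R^2 * (rho_p - rho_f) * g / (9 * eta)
v = 2 * (1.3e-07)^2 * 6823 * 9.81 / (9 * 0.00111)
v = 2.26462e-07 m/s = 226.4621 nm/s

226.4621


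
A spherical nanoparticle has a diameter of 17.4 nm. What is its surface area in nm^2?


Radius r = 17.4/2 = 8.7 nm
Surface area SA = 4 * pi * r^2
SA = 4 * pi * (8.7)^2
SA = 951.15 nm^2

951.15


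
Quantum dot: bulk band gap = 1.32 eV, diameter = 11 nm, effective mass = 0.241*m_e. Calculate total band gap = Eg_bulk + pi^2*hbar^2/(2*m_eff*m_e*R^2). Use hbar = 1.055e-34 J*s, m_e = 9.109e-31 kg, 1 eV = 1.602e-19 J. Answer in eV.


Radius R = 11/2 nm = 5.5e-09 m
Confinement energy dE = pi^2 * hbar^2 / (2 * m_eff * m_e * R^2)
dE = pi^2 * (1.055e-34)^2 / (2 * 0.241 * 9.109e-31 * (5.5e-09)^2) J, divided by 1.602e-19 J/eV
dE = 0.0516 eV
Total band gap = E_g(bulk) + dE = 1.32 + 0.0516 = 1.3716 eV

1.3716


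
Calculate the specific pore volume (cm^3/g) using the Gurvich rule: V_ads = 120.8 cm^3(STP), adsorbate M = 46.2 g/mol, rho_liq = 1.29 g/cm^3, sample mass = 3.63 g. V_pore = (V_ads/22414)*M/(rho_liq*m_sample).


Moles adsorbed n = V_ads / 22414 = 120.8 / 22414 = 5.389489e-03 mol
Liquid volume V_liq = n * M / rho_liq = 5.389489e-03 * 46.2 / 1.29 = 0.19302 cm^3
Specific pore volume V_pore = V_liq / m_sample = 0.19302 / 3.63
V_pore = 0.0532 cm^3/g

0.0532


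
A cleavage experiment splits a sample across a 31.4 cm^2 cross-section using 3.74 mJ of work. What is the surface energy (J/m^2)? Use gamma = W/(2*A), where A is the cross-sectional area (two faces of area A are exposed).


Convert: A = 31.4 cm^2 = 0.00314 m^2, W = 3.74 mJ = 0.00374 J
Cleaving exposes two faces of area A, so total new surface = 2*A and gamma = W / (2*A)
gamma = 0.00374 / (2 * 0.00314)
gamma = 0.596 J/m^2

0.596


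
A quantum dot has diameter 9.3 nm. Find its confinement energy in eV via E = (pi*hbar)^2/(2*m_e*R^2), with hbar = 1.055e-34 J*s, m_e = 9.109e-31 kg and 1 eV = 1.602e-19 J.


Radius R = 9.3/2 = 4.65 nm = 4.65e-09 m
E = (pi * 1.055e-34)^2 / (2 * 9.109e-31 * (4.65e-09)^2)
E(J) = 2.78868e-21
E = E(J) / 1.602e-19 = 0.0174 eV

0.0174


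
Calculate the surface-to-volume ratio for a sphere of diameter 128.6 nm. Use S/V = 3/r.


Radius r = 128.6/2 = 64.3 nm
S/V = 3 / r = 3 / 64.3
S/V = 0.0467 nm^-1

0.0467


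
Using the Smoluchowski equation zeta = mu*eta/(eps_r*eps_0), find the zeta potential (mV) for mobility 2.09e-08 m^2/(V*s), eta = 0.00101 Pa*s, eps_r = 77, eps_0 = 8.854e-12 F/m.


Smoluchowski equation: zeta = mu * eta / (eps_r * eps_0)
zeta = 2.09e-08 * 0.00101 / (77 * 8.854e-12)
zeta = 0.030963 V = 30.96 mV

30.96


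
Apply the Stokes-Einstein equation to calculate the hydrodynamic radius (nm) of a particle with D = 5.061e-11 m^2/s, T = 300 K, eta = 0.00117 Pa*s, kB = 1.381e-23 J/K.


Stokes-Einstein: R = kB*T / (6*pi*eta*D)
R = 1.381e-23 * 300 / (6 * pi * 0.00117 * 5.061e-11)
R = 3.71186e-09 m = 3.71 nm

3.71


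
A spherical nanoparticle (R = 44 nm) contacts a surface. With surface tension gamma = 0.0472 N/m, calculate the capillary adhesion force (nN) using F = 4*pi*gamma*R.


Convert radius: R = 44 nm = 4.4e-08 m
F = 4 * pi * gamma * R
F = 4 * pi * 0.0472 * 4.4e-08
F = 2.60978e-08 N = 26.0978 nN

26.0978


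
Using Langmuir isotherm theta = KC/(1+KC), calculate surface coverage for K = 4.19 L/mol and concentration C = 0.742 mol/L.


Langmuir isotherm: theta = K*C / (1 + K*C)
K*C = 4.19 * 0.742 = 3.10898
theta = 3.10898 / (1 + 3.10898) = 3.10898 / 4.10898
theta = 0.7566

0.7566


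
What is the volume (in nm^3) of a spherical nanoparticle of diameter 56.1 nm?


Radius r = 56.1/2 = 28.05 nm
Volume V = (4/3) * pi * r^3
V = (4/3) * pi * (28.05)^3
V = 92445.8 nm^3

92445.8


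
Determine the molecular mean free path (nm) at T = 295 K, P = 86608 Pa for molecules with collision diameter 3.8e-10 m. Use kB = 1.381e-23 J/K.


Mean free path: lambda = kB*T / (sqrt(2) * pi * d^2 * P)
lambda = 1.381e-23 * 295 / (sqrt(2) * pi * (3.8e-10)^2 * 86608)
lambda = 7.33205e-08 m
lambda = 73.32 nm

73.32


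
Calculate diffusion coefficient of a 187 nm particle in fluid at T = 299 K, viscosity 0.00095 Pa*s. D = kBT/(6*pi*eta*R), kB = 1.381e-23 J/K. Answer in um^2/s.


Radius R = 187/2 = 93.5 nm = 9.35e-08 m
D = kB*T / (6*pi*eta*R)
D = 1.381e-23 * 299 / (6 * pi * 0.00095 * 9.35e-08)
D = 2.4662e-12 m^2/s = 2.466 um^2/s

2.466


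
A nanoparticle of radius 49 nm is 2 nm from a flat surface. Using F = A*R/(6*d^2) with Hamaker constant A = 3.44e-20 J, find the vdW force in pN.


Convert to SI: R = 49 nm = 4.9e-08 m, d = 2 nm = 2e-09 m
F = A * R / (6 * d^2)
F = 3.44e-20 * 4.9e-08 / (6 * (2e-09)^2)
F = 7.02333e-11 N = 70.233 pN

70.233


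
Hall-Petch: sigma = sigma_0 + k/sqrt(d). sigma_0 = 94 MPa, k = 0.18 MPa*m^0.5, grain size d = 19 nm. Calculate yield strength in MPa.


d = 19 nm = 1.9e-08 m
sqrt(d) = 0.0001378405
Hall-Petch contribution = k / sqrt(d) = 0.18 / 0.0001378405 = 1305.9 MPa
sigma = sigma_0 + k/sqrt(d) = 94 + 1305.9 = 1399.9 MPa

1399.9


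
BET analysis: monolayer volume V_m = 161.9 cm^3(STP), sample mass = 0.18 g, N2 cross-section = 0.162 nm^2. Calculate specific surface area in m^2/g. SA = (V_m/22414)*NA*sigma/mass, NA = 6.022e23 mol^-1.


Number of moles in monolayer = V_m / 22414 = 161.9 / 22414 = 0.00722316
Number of molecules = moles * NA = 0.00722316 * 6.022e23
SA = molecules * sigma / mass
SA = (161.9 / 22414) * 6.022e23 * 0.162e-18 / 0.18
SA = 3914.8 m^2/g

3914.8


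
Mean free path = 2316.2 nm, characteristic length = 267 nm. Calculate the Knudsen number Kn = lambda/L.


Knudsen number Kn = lambda / L
Kn = 2316.2 / 267
Kn = 8.6749

8.6749


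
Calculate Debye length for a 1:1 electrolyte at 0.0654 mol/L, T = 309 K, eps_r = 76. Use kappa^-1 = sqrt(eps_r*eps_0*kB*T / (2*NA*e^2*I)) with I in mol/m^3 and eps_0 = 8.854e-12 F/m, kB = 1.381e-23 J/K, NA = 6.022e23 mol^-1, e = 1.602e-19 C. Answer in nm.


Ionic strength I = 0.0654 * 1^2 * 1000 = 65.4 mol/m^3
kappa^-1 = sqrt(76 * 8.854e-12 * 1.381e-23 * 309 / (2 * 6.022e23 * (1.602e-19)^2 * 65.4))
kappa^-1 = 1.192 nm

1.192


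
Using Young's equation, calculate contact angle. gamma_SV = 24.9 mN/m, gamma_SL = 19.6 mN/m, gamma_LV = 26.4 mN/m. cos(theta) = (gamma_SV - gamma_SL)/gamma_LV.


cos(theta) = (gamma_SV - gamma_SL) / gamma_LV
cos(theta) = (24.9 - 19.6) / 26.4
cos(theta) = 0.200758
theta = arccos(0.200758) = 78.42 degrees

78.42


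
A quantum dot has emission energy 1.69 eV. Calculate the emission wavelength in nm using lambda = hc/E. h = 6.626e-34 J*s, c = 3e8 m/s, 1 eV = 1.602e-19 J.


Convert energy: E = 1.69 eV = 1.69 * 1.602e-19 = 2.70738e-19 J
lambda = h*c / E = 6.626e-34 * 3e8 / 2.70738e-19
lambda = 7.34215e-07 m = 734.2 nm

734.2


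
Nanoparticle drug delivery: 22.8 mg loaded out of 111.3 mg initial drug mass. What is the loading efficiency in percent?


Drug loading efficiency = (drug loaded / drug initial) * 100
DLE = 22.8 / 111.3 * 100
DLE = 0.2049 * 100
DLE = 20.49%

20.49


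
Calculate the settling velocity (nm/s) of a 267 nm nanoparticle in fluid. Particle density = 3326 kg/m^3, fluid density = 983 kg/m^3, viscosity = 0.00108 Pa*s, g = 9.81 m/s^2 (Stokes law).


Radius R = 267/2 nm = 1.335e-07 m
Density difference = 3326 - 983 = 2343 kg/m^3
v = 2 * R^2 * (rho_p - rho_f) * g / (9 * eta)
v = 2 * (1.335e-07)^2 * 2343 * 9.81 / (9 * 0.00108)
v = 8.42884e-08 m/s = 84.2884 nm/s

84.2884


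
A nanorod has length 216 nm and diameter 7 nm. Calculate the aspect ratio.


Aspect ratio AR = length / diameter
AR = 216 / 7
AR = 30.86

30.86


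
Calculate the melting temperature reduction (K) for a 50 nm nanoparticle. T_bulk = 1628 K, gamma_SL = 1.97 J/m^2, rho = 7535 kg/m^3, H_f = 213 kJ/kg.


Radius R = 50/2 = 25 nm = 2.5e-08 m
Convert H_f = 213 kJ/kg = 213000 J/kg
dT = 2 * gamma_SL * T_bulk / (rho * H_f * R)
dT = 2 * 1.97 * 1628 / (7535 * 213000 * 2.5e-08)
dT = 159.9 K

159.9


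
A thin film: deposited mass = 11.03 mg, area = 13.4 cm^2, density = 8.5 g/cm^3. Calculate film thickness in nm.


Convert: m = 11.03 mg = 1.1030e-05 kg, A = 13.4 cm^2 = 1.3400e-03 m^2, rho = 8.5 g/cm^3 = 8500 kg/m^3
t = m / (A * rho)
t = 1.1030e-05 / (1.3400e-03 * 8500)
t = 9.6839e-07 m = 968.4 nm

968.4


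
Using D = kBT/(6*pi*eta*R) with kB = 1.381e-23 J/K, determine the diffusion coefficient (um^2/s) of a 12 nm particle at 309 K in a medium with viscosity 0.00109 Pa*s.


Radius R = 12/2 = 6 nm = 6e-09 m
D = kB*T / (6*pi*eta*R)
D = 1.381e-23 * 309 / (6 * pi * 0.00109 * 6e-09)
D = 3.46157e-11 m^2/s = 34.616 um^2/s

34.616


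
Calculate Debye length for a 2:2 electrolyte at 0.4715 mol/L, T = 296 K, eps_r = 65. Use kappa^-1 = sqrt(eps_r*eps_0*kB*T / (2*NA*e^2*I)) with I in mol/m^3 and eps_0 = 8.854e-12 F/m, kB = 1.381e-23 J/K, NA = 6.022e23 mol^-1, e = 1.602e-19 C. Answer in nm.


Ionic strength I = 0.4715 * 2^2 * 1000 = 1886 mol/m^3
kappa^-1 = sqrt(65 * 8.854e-12 * 1.381e-23 * 296 / (2 * 6.022e23 * (1.602e-19)^2 * 1886))
kappa^-1 = 0.201 nm

0.201


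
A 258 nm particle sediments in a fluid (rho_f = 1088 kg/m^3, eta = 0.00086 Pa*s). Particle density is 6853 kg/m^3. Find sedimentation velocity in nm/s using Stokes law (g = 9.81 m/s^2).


Radius R = 258/2 nm = 1.29e-07 m
Density difference = 6853 - 1088 = 5765 kg/m^3
v = 2 * R^2 * (rho_p - rho_f) * g / (9 * eta)
v = 2 * (1.29e-07)^2 * 5765 * 9.81 / (9 * 0.00086)
v = 2.43185e-07 m/s = 243.185 nm/s

243.185


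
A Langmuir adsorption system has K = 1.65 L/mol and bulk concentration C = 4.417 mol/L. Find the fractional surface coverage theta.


Langmuir isotherm: theta = K*C / (1 + K*C)
K*C = 1.65 * 4.417 = 7.28805
theta = 7.28805 / (1 + 7.28805) = 7.28805 / 8.28805
theta = 0.8793

0.8793


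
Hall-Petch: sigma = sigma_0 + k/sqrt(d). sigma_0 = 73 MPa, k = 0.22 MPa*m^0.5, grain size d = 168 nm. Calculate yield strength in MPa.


d = 168 nm = 1.68e-07 m
sqrt(d) = 0.000409878
Hall-Petch contribution = k / sqrt(d) = 0.22 / 0.000409878 = 536.7 MPa
sigma = sigma_0 + k/sqrt(d) = 73 + 536.7 = 609.7 MPa

609.7


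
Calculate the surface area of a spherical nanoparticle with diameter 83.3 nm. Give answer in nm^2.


Radius r = 83.3/2 = 41.65 nm
Surface area SA = 4 * pi * r^2
SA = 4 * pi * (41.65)^2
SA = 21799.17 nm^2

21799.17


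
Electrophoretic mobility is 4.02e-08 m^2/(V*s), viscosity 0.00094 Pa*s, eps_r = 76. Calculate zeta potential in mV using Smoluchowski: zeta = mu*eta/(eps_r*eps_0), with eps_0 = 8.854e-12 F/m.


Smoluchowski equation: zeta = mu * eta / (eps_r * eps_0)
zeta = 4.02e-08 * 0.00094 / (76 * 8.854e-12)
zeta = 0.056157 V = 56.16 mV

56.16


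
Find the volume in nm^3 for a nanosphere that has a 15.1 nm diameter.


Radius r = 15.1/2 = 7.55 nm
Volume V = (4/3) * pi * r^3
V = (4/3) * pi * (7.55)^3
V = 1802.72 nm^3

1802.72


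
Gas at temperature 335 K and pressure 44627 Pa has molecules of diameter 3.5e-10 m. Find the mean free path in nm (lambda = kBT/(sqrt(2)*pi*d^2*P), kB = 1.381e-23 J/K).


Mean free path: lambda = kB*T / (sqrt(2) * pi * d^2 * P)
lambda = 1.381e-23 * 335 / (sqrt(2) * pi * (3.5e-10)^2 * 44627)
lambda = 1.90476e-07 m
lambda = 190.48 nm

190.48


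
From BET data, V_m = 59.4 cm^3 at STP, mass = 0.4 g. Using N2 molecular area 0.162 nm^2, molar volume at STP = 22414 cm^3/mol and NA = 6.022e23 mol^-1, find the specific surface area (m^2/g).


Number of moles in monolayer = V_m / 22414 = 59.4 / 22414 = 0.00265013
Number of molecules = moles * NA = 0.00265013 * 6.022e23
SA = molecules * sigma / mass
SA = (59.4 / 22414) * 6.022e23 * 0.162e-18 / 0.4
SA = 646.3 m^2/g

646.3


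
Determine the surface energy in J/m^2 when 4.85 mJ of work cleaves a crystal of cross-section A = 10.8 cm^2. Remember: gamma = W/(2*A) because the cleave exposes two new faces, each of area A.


Convert: A = 10.8 cm^2 = 0.00108 m^2, W = 4.85 mJ = 0.00485 J
Cleaving exposes two faces of area A, so total new surface = 2*A and gamma = W / (2*A)
gamma = 0.00485 / (2 * 0.00108)
gamma = 2.245 J/m^2

2.245


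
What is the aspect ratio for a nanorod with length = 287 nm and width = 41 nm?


Aspect ratio AR = length / diameter
AR = 287 / 41
AR = 7.0

7.0


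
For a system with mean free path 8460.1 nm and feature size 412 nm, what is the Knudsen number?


Knudsen number Kn = lambda / L
Kn = 8460.1 / 412
Kn = 20.5342

20.5342


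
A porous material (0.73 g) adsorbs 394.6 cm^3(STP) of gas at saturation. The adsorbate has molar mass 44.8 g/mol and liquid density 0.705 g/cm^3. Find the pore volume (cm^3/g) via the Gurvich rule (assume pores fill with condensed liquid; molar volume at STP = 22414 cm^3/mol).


Moles adsorbed n = V_ads / 22414 = 394.6 / 22414 = 1.760507e-02 mol
Liquid volume V_liq = n * M / rho_liq = 1.760507e-02 * 44.8 / 0.705 = 1.11873 cm^3
Specific pore volume V_pore = V_liq / m_sample = 1.11873 / 0.73
V_pore = 1.5325 cm^3/g

1.5325


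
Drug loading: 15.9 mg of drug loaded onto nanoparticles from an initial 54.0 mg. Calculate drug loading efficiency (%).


Drug loading efficiency = (drug loaded / drug initial) * 100
DLE = 15.9 / 54.0 * 100
DLE = 0.2944 * 100
DLE = 29.44%

29.44


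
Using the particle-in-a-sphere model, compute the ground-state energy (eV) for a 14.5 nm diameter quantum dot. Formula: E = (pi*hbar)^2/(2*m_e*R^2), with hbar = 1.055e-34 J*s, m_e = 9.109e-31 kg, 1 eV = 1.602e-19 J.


Radius R = 14.5/2 = 7.25 nm = 7.25e-09 m
E = (pi * 1.055e-34)^2 / (2 * 9.109e-31 * (7.25e-09)^2)
E(J) = 1.14717e-21
E = E(J) / 1.602e-19 = 0.0072 eV

0.0072


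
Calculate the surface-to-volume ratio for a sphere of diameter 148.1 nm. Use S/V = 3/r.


Radius r = 148.1/2 = 74.05 nm
S/V = 3 / r = 3 / 74.05
S/V = 0.0405 nm^-1

0.0405


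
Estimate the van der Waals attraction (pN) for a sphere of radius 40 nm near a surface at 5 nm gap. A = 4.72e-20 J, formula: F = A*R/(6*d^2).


Convert to SI: R = 40 nm = 4e-08 m, d = 5 nm = 5e-09 m
F = A * R / (6 * d^2)
F = 4.72e-20 * 4e-08 / (6 * (5e-09)^2)
F = 1.25867e-11 N = 12.587 pN

12.587


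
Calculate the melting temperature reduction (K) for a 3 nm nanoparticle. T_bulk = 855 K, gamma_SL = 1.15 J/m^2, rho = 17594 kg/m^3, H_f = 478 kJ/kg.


Radius R = 3/2 = 1.5 nm = 1.5e-09 m
Convert H_f = 478 kJ/kg = 478000 J/kg
dT = 2 * gamma_SL * T_bulk / (rho * H_f * R)
dT = 2 * 1.15 * 855 / (17594 * 478000 * 1.5e-09)
dT = 155.9 K

155.9


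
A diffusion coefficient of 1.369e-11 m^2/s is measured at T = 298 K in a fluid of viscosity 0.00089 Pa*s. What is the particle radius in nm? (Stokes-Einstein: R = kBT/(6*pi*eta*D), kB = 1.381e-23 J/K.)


Stokes-Einstein: R = kB*T / (6*pi*eta*D)
R = 1.381e-23 * 298 / (6 * pi * 0.00089 * 1.369e-11)
R = 1.79191e-08 m = 17.92 nm

17.92


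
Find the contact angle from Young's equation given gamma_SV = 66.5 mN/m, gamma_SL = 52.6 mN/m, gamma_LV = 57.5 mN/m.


cos(theta) = (gamma_SV - gamma_SL) / gamma_LV
cos(theta) = (66.5 - 52.6) / 57.5
cos(theta) = 0.241739
theta = arccos(0.241739) = 76.01 degrees

76.01


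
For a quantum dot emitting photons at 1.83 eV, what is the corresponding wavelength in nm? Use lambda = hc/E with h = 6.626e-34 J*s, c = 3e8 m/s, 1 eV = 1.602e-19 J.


Convert energy: E = 1.83 eV = 1.83 * 1.602e-19 = 2.93166e-19 J
lambda = h*c / E = 6.626e-34 * 3e8 / 2.93166e-19
lambda = 6.78046e-07 m = 678.0 nm

678.0


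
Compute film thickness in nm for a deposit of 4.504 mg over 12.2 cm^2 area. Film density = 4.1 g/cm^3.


Convert: m = 4.504 mg = 4.5040e-06 kg, A = 12.2 cm^2 = 1.2200e-03 m^2, rho = 4.1 g/cm^3 = 4100 kg/m^3
t = m / (A * rho)
t = 4.5040e-06 / (1.2200e-03 * 4100)
t = 9.0044e-07 m = 900.4 nm

900.4


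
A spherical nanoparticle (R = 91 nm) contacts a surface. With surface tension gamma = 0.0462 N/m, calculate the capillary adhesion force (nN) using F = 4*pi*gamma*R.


Convert radius: R = 91 nm = 9.1e-08 m
F = 4 * pi * gamma * R
F = 4 * pi * 0.0462 * 9.1e-08
F = 5.28315e-08 N = 52.8315 nN

52.8315


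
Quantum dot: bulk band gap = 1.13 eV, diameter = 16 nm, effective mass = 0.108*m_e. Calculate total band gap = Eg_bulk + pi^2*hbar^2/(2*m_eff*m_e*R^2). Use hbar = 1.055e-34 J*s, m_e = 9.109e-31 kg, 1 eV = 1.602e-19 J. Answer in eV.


Radius R = 16/2 nm = 8e-09 m
Confinement energy dE = pi^2 * hbar^2 / (2 * m_eff * m_e * R^2)
dE = pi^2 * (1.055e-34)^2 / (2 * 0.108 * 9.109e-31 * (8e-09)^2) J, divided by 1.602e-19 J/eV
dE = 0.0545 eV
Total band gap = E_g(bulk) + dE = 1.13 + 0.0545 = 1.1845 eV

1.1845


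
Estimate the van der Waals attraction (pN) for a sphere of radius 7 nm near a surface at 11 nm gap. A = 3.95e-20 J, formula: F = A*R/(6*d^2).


Convert to SI: R = 7 nm = 7e-09 m, d = 11 nm = 1.1e-08 m
F = A * R / (6 * d^2)
F = 3.95e-20 * 7e-09 / (6 * (1.1e-08)^2)
F = 3.80854e-13 N = 0.381 pN

0.381


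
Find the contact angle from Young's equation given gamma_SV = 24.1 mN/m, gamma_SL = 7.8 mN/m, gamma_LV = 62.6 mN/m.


cos(theta) = (gamma_SV - gamma_SL) / gamma_LV
cos(theta) = (24.1 - 7.8) / 62.6
cos(theta) = 0.260383
theta = arccos(0.260383) = 74.91 degrees

74.91


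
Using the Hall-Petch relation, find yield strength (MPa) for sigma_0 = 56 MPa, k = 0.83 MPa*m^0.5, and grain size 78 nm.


d = 78 nm = 7.8e-08 m
sqrt(d) = 0.0002792848
Hall-Petch contribution = k / sqrt(d) = 0.83 / 0.0002792848 = 2971.9 MPa
sigma = sigma_0 + k/sqrt(d) = 56 + 2971.9 = 3027.9 MPa

3027.9


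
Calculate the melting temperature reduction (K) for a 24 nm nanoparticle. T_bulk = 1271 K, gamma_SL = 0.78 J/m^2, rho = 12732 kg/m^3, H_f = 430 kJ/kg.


Radius R = 24/2 = 12 nm = 1.2e-08 m
Convert H_f = 430 kJ/kg = 430000 J/kg
dT = 2 * gamma_SL * T_bulk / (rho * H_f * R)
dT = 2 * 0.78 * 1271 / (12732 * 430000 * 1.2e-08)
dT = 30.2 K

30.2


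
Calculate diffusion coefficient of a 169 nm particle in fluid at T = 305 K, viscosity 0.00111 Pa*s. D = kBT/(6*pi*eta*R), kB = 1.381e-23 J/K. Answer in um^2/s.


Radius R = 169/2 = 84.5 nm = 8.45e-08 m
D = kB*T / (6*pi*eta*R)
D = 1.381e-23 * 305 / (6 * pi * 0.00111 * 8.45e-08)
D = 2.38239e-12 m^2/s = 2.382 um^2/s

2.382


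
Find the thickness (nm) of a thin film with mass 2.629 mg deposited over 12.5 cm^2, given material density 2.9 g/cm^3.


Convert: m = 2.629 mg = 2.6290e-06 kg, A = 12.5 cm^2 = 1.2500e-03 m^2, rho = 2.9 g/cm^3 = 2900 kg/m^3
t = m / (A * rho)
t = 2.6290e-06 / (1.2500e-03 * 2900)
t = 7.2524e-07 m = 725.2 nm

725.2


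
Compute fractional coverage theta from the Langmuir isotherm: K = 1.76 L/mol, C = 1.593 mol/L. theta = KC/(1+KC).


Langmuir isotherm: theta = K*C / (1 + K*C)
K*C = 1.76 * 1.593 = 2.80368
theta = 2.80368 / (1 + 2.80368) = 2.80368 / 3.80368
theta = 0.7371

0.7371


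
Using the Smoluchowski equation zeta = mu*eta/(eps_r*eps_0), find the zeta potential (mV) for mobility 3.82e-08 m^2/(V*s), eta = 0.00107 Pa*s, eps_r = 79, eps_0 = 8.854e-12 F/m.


Smoluchowski equation: zeta = mu * eta / (eps_r * eps_0)
zeta = 3.82e-08 * 0.00107 / (79 * 8.854e-12)
zeta = 0.058436 V = 58.44 mV

58.44


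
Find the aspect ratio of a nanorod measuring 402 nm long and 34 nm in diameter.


Aspect ratio AR = length / diameter
AR = 402 / 34
AR = 11.82

11.82


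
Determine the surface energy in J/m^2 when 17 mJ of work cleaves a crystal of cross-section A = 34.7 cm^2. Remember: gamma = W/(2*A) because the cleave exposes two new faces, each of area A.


Convert: A = 34.7 cm^2 = 0.00347 m^2, W = 17 mJ = 0.017 J
Cleaving exposes two faces of area A, so total new surface = 2*A and gamma = W / (2*A)
gamma = 0.017 / (2 * 0.00347)
gamma = 2.45 J/m^2

2.45


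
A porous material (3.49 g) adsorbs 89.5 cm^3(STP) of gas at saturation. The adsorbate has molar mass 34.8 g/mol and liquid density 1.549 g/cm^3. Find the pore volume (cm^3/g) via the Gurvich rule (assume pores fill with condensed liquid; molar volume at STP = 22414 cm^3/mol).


Moles adsorbed n = V_ads / 22414 = 89.5 / 22414 = 3.993040e-03 mol
Liquid volume V_liq = n * M / rho_liq = 3.993040e-03 * 34.8 / 1.549 = 0.08971 cm^3
Specific pore volume V_pore = V_liq / m_sample = 0.08971 / 3.49
V_pore = 0.0257 cm^3/g

0.0257


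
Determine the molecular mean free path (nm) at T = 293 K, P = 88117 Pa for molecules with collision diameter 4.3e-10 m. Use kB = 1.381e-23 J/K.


Mean free path: lambda = kB*T / (sqrt(2) * pi * d^2 * P)
lambda = 1.381e-23 * 293 / (sqrt(2) * pi * (4.3e-10)^2 * 88117)
lambda = 5.58985e-08 m
lambda = 55.9 nm

55.9


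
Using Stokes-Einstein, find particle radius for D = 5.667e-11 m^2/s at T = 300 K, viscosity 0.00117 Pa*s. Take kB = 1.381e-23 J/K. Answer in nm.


Stokes-Einstein: R = kB*T / (6*pi*eta*D)
R = 1.381e-23 * 300 / (6 * pi * 0.00117 * 5.667e-11)
R = 3.31493e-09 m = 3.31 nm

3.31


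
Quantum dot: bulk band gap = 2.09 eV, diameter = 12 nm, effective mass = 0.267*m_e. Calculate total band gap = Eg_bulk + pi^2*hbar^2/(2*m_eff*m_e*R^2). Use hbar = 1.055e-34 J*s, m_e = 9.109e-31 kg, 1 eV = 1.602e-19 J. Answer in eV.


Radius R = 12/2 nm = 6e-09 m
Confinement energy dE = pi^2 * hbar^2 / (2 * m_eff * m_e * R^2)
dE = pi^2 * (1.055e-34)^2 / (2 * 0.267 * 9.109e-31 * (6e-09)^2) J, divided by 1.602e-19 J/eV
dE = 0.0392 eV
Total band gap = E_g(bulk) + dE = 2.09 + 0.0392 = 2.1292 eV

2.1292


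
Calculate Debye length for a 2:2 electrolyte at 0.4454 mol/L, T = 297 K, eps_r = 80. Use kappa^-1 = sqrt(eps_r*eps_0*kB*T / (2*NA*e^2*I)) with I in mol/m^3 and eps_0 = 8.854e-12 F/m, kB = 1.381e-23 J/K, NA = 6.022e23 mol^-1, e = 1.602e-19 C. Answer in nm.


Ionic strength I = 0.4454 * 2^2 * 1000 = 1781.6 mol/m^3
kappa^-1 = sqrt(80 * 8.854e-12 * 1.381e-23 * 297 / (2 * 6.022e23 * (1.602e-19)^2 * 1781.6))
kappa^-1 = 0.23 nm

0.23
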